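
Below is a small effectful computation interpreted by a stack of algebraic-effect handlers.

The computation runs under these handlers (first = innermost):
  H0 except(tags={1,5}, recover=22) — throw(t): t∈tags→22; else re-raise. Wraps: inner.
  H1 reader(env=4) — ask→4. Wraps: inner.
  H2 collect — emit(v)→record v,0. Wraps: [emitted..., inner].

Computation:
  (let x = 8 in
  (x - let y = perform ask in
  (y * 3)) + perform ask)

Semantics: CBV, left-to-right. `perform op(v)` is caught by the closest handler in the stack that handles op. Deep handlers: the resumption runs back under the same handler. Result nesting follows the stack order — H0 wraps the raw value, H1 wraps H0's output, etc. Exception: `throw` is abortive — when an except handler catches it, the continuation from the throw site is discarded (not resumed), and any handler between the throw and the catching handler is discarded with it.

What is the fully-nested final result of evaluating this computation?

Evaluation trace:
ask @ H1 ⇒ 4
ask @ H1 ⇒ 4
H0 returns 0
H1 returns 0
H2 returns [0]
= [0]

Answer: [0]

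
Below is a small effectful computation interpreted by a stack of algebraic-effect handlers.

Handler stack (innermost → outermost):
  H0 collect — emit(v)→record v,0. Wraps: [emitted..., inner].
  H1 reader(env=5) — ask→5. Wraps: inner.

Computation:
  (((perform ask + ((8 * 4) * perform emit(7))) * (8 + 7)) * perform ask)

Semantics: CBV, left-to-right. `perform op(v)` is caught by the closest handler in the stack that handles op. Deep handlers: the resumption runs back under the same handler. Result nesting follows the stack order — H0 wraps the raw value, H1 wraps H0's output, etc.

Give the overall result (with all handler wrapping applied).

Evaluation trace:
ask @ H1 ⇒ 5
emit(7) @ H0 ⇒ out+=7
ask @ H1 ⇒ 5
H0 returns [7, 375]
H1 returns [7, 375]
= [7, 375]

Answer: [7, 375]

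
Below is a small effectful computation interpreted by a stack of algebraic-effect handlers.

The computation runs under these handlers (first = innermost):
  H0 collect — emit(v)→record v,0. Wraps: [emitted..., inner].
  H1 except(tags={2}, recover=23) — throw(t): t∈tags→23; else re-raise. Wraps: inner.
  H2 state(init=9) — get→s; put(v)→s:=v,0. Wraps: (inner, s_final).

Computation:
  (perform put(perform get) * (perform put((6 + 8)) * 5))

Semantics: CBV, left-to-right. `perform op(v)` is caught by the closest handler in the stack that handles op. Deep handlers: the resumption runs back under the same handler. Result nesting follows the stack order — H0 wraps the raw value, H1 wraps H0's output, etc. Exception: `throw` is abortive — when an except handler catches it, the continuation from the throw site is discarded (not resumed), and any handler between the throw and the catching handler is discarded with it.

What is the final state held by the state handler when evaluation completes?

Answer: 14

Working:
get @ H2 ⇒ 9
put(9) @ H2 ⇒ s:=9
put(14) @ H2 ⇒ s:=14
H0 returns [0]
H1 returns [0]
H2 returns ([0], 14)
= ([0], 14)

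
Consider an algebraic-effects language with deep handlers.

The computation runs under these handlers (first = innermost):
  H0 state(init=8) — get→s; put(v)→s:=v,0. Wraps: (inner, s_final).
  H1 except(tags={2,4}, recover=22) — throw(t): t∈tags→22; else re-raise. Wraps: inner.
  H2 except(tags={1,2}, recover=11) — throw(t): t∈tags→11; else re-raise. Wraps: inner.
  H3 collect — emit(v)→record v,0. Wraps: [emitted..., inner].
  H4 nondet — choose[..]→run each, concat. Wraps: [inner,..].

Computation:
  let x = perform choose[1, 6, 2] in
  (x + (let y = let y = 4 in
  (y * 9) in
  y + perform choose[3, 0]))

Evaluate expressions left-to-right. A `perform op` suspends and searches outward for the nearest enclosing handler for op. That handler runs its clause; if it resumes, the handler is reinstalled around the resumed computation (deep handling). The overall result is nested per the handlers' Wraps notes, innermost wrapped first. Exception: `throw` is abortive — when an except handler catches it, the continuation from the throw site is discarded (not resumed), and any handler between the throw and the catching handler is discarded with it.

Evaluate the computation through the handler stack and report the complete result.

Answer: [[(40, 8)], [(37, 8)], [(45, 8)], [(42, 8)], [(41, 8)], [(38, 8)]]

Step-by-step:
choose[1, 6, 2] @ H4
  branch[0] choose=1:
    choose[3, 0] @ H4
      branch[0] choose=3:
        H0 returns (40, 8)
        H1 returns (40, 8)
        H2 returns (40, 8)
        H3 returns [(40, 8)]
        H4 returns [[(40, 8)]]
      branch[1] choose=0:
        H0 returns (37, 8)
        H1 returns (37, 8)
        H2 returns (37, 8)
        H3 returns [(37, 8)]
        H4 returns [[(37, 8)]]
  branch[1] choose=6:
    choose[3, 0] @ H4
      branch[0] choose=3:
        H0 returns (45, 8)
        H1 returns (45, 8)
        H2 returns (45, 8)
        H3 returns [(45, 8)]
        H4 returns [[(45, 8)]]
      branch[1] choose=0:
        H0 returns (42, 8)
        H1 returns (42, 8)
        H2 returns (42, 8)
        H3 returns [(42, 8)]
        H4 returns [[(42, 8)]]
  branch[2] choose=2:
    choose[3, 0] @ H4
      branch[0] choose=3:
        H0 returns (41, 8)
        H1 returns (41, 8)
        H2 returns (41, 8)
        H3 returns [(41, 8)]
        H4 returns [[(41, 8)]]
      branch[1] choose=0:
        H0 returns (38, 8)
        H1 returns (38, 8)
        H2 returns (38, 8)
        H3 returns [(38, 8)]
        H4 returns [[(38, 8)]]
= [[(40, 8)], [(37, 8)], [(45, 8)], [(42, 8)], [(41, 8)], [(38, 8)]]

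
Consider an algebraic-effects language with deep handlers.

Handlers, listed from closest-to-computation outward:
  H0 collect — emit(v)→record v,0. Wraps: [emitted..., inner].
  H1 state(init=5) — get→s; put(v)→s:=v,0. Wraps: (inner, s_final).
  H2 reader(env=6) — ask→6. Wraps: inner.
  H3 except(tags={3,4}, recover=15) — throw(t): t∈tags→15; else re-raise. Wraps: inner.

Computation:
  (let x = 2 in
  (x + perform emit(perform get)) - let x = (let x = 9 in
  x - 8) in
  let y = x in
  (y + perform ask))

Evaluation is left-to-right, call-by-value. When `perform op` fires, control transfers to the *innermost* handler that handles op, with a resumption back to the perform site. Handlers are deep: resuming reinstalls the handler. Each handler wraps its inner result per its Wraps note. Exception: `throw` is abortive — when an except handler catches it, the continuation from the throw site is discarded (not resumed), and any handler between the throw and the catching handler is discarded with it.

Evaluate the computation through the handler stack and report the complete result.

Evaluation trace:
get @ H1 ⇒ 5
emit(5) @ H0 ⇒ out+=5
ask @ H2 ⇒ 6
H0 returns [5, -5]
H1 returns ([5, -5], 5)
H2 returns ([5, -5], 5)
H3 returns ([5, -5], 5)
= ([5, -5], 5)

Answer: ([5, -5], 5)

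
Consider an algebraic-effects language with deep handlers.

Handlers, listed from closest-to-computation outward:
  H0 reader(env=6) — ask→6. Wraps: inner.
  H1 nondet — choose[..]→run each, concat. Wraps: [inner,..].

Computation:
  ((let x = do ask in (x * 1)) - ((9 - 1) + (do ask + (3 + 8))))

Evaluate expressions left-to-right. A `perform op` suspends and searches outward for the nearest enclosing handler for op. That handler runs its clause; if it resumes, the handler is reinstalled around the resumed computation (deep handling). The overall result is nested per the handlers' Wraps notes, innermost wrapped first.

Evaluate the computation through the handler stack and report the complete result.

Answer: [-19]

Working:
ask @ H0 ⇒ 6
ask @ H0 ⇒ 6
H0 returns -19
H1 returns [-19]
= [-19]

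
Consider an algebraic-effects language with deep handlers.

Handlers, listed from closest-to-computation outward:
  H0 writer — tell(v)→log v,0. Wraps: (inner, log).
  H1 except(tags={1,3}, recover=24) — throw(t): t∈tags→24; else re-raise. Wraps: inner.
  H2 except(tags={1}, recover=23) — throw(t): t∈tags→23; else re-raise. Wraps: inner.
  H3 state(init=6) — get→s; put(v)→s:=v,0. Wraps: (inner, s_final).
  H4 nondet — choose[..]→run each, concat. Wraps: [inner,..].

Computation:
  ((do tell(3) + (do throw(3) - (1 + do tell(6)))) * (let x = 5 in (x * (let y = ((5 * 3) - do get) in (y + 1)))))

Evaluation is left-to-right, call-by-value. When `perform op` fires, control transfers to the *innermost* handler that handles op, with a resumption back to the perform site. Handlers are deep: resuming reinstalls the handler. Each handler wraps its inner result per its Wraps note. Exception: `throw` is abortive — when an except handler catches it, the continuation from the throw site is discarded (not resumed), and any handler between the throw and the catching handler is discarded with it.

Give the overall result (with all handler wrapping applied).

Working:
tell(3) @ H0 ⇒ log+=3
throw(3) @ H1 caught ⇒ 24
H2 returns 24
H3 returns (24, 6)
H4 returns [(24, 6)]
= [(24, 6)]

Answer: [(24, 6)]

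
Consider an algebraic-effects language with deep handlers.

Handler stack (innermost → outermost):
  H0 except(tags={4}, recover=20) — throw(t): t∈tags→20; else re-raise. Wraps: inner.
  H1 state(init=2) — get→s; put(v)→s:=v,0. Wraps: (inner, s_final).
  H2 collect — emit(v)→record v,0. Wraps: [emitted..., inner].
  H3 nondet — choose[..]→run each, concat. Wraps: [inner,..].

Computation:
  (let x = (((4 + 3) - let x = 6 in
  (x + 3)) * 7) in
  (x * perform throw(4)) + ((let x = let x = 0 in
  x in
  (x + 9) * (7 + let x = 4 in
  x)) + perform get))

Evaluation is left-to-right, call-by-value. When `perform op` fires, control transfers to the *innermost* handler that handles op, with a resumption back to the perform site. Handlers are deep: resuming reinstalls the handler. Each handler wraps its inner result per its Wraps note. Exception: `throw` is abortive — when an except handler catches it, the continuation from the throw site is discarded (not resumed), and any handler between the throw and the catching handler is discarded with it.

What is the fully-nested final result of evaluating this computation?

Answer: [[(20, 2)]]

Step-by-step:
throw(4) @ H0 caught ⇒ 20
H1 returns (20, 2)
H2 returns [(20, 2)]
H3 returns [[(20, 2)]]
= [[(20, 2)]]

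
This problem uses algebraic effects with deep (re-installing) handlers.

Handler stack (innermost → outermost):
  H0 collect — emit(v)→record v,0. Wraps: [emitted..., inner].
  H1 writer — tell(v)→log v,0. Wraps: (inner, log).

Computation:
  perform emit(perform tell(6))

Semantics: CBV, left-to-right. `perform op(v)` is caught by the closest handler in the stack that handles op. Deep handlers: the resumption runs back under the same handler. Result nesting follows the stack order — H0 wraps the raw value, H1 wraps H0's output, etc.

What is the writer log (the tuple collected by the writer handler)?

Answer: (6)

Working:
tell(6) @ H1 ⇒ log+=6
emit(0) @ H0 ⇒ out+=0
H0 returns [0, 0]
H1 returns ([0, 0], (6))
= ([0, 0], (6))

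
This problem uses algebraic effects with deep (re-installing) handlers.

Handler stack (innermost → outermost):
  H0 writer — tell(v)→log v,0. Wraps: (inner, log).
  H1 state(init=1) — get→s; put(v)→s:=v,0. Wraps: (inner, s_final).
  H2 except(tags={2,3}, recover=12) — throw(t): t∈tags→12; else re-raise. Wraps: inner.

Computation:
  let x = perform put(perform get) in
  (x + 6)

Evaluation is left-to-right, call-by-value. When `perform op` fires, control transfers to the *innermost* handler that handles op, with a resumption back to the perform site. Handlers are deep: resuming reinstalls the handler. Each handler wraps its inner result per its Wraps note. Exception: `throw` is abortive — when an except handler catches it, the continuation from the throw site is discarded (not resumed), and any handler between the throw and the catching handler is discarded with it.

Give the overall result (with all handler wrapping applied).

Step-by-step:
get @ H1 ⇒ 1
put(1) @ H1 ⇒ s:=1
H0 returns (6, ())
H1 returns ((6, ()), 1)
H2 returns ((6, ()), 1)
= ((6, ()), 1)

Answer: ((6, ()), 1)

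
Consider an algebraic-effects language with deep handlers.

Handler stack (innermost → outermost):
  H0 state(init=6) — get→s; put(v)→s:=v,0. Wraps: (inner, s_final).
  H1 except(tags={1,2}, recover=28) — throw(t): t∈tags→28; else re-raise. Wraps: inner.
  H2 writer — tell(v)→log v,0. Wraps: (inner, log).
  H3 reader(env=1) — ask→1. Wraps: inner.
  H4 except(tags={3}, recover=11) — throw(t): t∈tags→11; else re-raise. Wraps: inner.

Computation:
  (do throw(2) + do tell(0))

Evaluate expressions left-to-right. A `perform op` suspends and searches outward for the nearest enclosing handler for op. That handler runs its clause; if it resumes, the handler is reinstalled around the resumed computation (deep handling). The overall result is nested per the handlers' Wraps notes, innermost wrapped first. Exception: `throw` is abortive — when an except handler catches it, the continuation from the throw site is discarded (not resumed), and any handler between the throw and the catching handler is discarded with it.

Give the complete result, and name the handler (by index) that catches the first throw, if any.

Step-by-step:
throw(2) @ H1 caught ⇒ 28
H2 returns (28, ())
H3 returns (28, ())
H4 returns (28, ())
= (28, ())

Answer: (28, ()) ; first throw caught by: H1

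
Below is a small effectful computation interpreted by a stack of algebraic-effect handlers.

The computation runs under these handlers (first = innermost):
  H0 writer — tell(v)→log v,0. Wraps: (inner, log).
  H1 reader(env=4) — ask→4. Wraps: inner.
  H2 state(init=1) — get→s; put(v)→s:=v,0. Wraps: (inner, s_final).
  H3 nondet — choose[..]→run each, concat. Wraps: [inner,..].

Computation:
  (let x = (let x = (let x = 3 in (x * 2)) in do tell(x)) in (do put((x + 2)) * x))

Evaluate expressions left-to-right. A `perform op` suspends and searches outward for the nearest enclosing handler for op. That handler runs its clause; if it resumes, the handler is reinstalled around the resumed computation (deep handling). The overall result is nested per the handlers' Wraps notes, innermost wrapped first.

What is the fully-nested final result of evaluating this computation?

Step-by-step:
tell(6) @ H0 ⇒ log+=6
put(2) @ H2 ⇒ s:=2
H0 returns (0, (6))
H1 returns (0, (6))
H2 returns ((0, (6)), 2)
H3 returns [((0, (6)), 2)]
= [((0, (6)), 2)]

Answer: [((0, (6)), 2)]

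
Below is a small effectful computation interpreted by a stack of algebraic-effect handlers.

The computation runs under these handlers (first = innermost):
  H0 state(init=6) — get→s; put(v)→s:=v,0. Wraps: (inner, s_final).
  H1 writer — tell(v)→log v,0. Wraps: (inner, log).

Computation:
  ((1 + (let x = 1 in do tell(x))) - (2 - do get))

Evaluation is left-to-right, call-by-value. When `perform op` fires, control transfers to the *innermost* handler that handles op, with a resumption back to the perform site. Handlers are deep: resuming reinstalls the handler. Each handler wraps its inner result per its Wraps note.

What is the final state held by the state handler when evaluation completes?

Answer: 6

Step-by-step:
tell(1) @ H1 ⇒ log+=1
get @ H0 ⇒ 6
H0 returns (5, 6)
H1 returns ((5, 6), (1))
= ((5, 6), (1))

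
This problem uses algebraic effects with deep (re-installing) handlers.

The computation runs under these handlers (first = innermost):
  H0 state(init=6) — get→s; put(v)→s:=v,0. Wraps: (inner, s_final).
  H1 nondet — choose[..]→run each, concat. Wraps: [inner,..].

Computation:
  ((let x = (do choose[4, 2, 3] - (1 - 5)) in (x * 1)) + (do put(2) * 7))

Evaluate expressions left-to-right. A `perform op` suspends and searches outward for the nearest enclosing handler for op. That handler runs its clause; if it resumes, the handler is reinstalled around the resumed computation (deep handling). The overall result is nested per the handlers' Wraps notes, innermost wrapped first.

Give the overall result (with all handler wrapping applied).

Answer: [(8, 2), (6, 2), (7, 2)]

Step-by-step:
choose[4, 2, 3] @ H1
  branch[0] choose=4:
    put(2) @ H0 ⇒ s:=2
    H0 returns (8, 2)
    H1 returns [(8, 2)]
  branch[1] choose=2:
    put(2) @ H0 ⇒ s:=2
    H0 returns (6, 2)
    H1 returns [(6, 2)]
  branch[2] choose=3:
    put(2) @ H0 ⇒ s:=2
    H0 returns (7, 2)
    H1 returns [(7, 2)]
= [(8, 2), (6, 2), (7, 2)]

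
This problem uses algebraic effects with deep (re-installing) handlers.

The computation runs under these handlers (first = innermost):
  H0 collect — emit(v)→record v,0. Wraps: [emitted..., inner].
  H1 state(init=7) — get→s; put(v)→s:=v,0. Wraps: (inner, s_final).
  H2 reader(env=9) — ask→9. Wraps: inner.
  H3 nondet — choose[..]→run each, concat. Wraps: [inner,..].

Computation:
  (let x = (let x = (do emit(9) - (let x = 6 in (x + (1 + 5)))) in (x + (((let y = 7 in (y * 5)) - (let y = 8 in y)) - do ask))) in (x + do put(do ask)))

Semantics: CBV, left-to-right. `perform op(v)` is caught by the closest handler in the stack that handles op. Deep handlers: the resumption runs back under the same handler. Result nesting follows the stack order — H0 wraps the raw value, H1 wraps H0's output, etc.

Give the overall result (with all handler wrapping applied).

Answer: [([9, 6], 9)]

Step-by-step:
emit(9) @ H0 ⇒ out+=9
ask @ H2 ⇒ 9
ask @ H2 ⇒ 9
put(9) @ H1 ⇒ s:=9
H0 returns [9, 6]
H1 returns ([9, 6], 9)
H2 returns ([9, 6], 9)
H3 returns [([9, 6], 9)]
= [([9, 6], 9)]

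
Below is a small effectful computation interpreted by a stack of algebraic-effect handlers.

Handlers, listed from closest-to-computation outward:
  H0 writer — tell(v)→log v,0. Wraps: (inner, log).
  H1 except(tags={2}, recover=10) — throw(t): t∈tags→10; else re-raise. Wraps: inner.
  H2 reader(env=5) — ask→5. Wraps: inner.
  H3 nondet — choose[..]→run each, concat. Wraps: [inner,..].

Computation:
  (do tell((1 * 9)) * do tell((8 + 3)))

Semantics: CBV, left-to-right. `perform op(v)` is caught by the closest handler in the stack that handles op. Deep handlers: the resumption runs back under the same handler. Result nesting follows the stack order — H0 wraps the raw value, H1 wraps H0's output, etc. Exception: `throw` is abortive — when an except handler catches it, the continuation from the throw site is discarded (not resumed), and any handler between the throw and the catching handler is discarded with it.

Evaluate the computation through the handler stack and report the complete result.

Step-by-step:
tell(9) @ H0 ⇒ log+=9
tell(11) @ H0 ⇒ log+=11
H0 returns (0, (9, 11))
H1 returns (0, (9, 11))
H2 returns (0, (9, 11))
H3 returns [(0, (9, 11))]
= [(0, (9, 11))]

Answer: [(0, (9, 11))]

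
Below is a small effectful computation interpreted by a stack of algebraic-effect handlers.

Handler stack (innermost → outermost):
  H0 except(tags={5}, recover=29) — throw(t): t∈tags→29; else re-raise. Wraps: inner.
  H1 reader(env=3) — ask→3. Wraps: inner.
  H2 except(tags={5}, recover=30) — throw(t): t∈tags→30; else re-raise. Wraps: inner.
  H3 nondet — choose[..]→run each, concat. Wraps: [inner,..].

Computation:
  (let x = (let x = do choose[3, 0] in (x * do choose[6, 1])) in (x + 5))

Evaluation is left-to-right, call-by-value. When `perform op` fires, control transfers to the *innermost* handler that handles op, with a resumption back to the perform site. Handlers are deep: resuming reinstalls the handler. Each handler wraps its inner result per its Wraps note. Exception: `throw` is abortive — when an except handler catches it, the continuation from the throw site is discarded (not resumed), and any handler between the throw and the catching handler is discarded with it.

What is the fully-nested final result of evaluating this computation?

Working:
choose[3, 0] @ H3
  branch[0] choose=3:
    choose[6, 1] @ H3
      branch[0] choose=6:
        H0 returns 23
        H1 returns 23
        H2 returns 23
        H3 returns [23]
      branch[1] choose=1:
        H0 returns 8
        H1 returns 8
        H2 returns 8
        H3 returns [8]
  branch[1] choose=0:
    choose[6, 1] @ H3
      branch[0] choose=6:
        H0 returns 5
        H1 returns 5
        H2 returns 5
        H3 returns [5]
      branch[1] choose=1:
        H0 returns 5
        H1 returns 5
        H2 returns 5
        H3 returns [5]
= [23, 8, 5, 5]

Answer: [23, 8, 5, 5]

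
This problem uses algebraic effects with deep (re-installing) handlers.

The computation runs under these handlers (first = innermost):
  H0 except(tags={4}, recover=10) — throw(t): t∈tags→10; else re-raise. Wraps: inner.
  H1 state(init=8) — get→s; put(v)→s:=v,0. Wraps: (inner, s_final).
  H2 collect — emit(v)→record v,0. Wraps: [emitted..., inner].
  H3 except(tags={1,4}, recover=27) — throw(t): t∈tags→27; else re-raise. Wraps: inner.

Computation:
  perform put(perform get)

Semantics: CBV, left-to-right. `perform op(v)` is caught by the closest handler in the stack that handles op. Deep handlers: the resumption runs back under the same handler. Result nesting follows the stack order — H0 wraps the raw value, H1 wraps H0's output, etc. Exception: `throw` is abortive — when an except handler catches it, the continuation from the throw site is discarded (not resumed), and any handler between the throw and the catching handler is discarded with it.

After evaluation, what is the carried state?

Step-by-step:
get @ H1 ⇒ 8
put(8) @ H1 ⇒ s:=8
H0 returns 0
H1 returns (0, 8)
H2 returns [(0, 8)]
H3 returns [(0, 8)]
= [(0, 8)]

Answer: 8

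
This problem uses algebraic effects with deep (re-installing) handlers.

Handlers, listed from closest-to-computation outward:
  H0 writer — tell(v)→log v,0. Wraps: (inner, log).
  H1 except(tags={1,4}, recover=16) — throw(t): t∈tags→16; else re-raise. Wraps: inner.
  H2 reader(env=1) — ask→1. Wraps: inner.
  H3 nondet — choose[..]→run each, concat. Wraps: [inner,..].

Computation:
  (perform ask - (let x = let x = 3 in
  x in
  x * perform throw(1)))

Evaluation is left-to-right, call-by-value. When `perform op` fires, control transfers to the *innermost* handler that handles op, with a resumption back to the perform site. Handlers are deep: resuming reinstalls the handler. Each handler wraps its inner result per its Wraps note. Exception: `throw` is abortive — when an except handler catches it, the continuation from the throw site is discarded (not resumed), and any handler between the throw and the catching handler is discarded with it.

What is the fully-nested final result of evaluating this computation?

Answer: [16]

Evaluation trace:
ask @ H2 ⇒ 1
throw(1) @ H1 caught ⇒ 16
H2 returns 16
H3 returns [16]
= [16]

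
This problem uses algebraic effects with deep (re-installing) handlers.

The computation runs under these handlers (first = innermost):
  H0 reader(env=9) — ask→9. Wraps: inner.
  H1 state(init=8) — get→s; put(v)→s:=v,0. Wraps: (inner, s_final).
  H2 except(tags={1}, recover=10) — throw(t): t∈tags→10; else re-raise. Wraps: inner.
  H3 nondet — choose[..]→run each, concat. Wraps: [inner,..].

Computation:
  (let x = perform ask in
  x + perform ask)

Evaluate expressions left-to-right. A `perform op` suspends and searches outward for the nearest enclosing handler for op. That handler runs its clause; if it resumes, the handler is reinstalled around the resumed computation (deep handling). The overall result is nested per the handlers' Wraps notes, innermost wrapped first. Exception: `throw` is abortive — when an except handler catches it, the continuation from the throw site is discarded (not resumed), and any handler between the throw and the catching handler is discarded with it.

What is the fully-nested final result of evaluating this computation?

Answer: [(18, 8)]

Evaluation trace:
ask @ H0 ⇒ 9
ask @ H0 ⇒ 9
H0 returns 18
H1 returns (18, 8)
H2 returns (18, 8)
H3 returns [(18, 8)]
= [(18, 8)]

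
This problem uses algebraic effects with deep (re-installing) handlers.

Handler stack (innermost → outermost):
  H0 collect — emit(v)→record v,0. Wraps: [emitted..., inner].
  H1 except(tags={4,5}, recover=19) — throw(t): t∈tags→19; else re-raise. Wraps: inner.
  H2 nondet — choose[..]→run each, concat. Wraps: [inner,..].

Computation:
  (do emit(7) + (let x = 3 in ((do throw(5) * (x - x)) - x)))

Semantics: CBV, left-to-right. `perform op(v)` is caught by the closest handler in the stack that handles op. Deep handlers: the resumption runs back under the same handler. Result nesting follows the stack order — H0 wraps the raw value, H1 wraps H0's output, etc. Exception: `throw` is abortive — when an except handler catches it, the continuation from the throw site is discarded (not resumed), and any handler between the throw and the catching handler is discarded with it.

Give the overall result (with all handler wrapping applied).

Evaluation trace:
emit(7) @ H0 ⇒ out+=7
throw(5) @ H1 caught ⇒ 19
H2 returns [19]
= [19]

Answer: [19]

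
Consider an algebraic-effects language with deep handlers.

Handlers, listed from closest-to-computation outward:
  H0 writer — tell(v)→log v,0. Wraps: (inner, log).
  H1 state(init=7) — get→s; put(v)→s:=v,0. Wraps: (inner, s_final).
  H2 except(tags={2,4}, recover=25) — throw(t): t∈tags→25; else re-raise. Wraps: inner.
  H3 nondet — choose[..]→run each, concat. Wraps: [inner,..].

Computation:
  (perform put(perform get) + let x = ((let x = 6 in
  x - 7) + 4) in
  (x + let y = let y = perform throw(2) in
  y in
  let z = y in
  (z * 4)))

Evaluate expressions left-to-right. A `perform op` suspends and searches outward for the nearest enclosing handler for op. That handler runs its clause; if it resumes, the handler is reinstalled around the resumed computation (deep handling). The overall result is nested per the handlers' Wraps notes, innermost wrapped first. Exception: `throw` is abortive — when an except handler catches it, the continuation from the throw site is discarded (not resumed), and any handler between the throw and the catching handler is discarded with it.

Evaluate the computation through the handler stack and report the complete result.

Answer: [25]

Step-by-step:
get @ H1 ⇒ 7
put(7) @ H1 ⇒ s:=7
throw(2) @ H2 caught ⇒ 25
H3 returns [25]
= [25]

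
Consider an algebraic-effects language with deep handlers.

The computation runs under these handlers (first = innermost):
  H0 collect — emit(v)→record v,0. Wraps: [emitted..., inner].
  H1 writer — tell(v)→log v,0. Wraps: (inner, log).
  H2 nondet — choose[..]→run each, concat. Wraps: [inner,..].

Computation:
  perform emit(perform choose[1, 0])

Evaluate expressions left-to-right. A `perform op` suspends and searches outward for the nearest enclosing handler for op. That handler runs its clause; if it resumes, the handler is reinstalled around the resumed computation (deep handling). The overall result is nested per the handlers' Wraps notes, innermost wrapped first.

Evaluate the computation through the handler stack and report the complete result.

Answer: [([1, 0], ()), ([0, 0], ())]

Working:
choose[1, 0] @ H2
  branch[0] choose=1:
    emit(1) @ H0 ⇒ out+=1
    H0 returns [1, 0]
    H1 returns ([1, 0], ())
    H2 returns [([1, 0], ())]
  branch[1] choose=0:
    emit(0) @ H0 ⇒ out+=0
    H0 returns [0, 0]
    H1 returns ([0, 0], ())
    H2 returns [([0, 0], ())]
= [([1, 0], ()), ([0, 0], ())]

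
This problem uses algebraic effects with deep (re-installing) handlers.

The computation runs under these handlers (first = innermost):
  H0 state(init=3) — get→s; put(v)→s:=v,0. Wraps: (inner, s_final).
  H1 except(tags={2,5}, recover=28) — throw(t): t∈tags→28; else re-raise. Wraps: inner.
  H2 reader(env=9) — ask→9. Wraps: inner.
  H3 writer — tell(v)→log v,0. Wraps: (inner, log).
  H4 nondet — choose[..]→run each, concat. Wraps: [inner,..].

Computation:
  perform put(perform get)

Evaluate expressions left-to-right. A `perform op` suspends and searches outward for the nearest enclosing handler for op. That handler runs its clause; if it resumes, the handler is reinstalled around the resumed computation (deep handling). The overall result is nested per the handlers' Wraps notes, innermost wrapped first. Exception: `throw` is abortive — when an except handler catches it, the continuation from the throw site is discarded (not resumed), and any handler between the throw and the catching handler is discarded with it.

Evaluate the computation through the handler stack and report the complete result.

Answer: [((0, 3), ())]

Step-by-step:
get @ H0 ⇒ 3
put(3) @ H0 ⇒ s:=3
H0 returns (0, 3)
H1 returns (0, 3)
H2 returns (0, 3)
H3 returns ((0, 3), ())
H4 returns [((0, 3), ())]
= [((0, 3), ())]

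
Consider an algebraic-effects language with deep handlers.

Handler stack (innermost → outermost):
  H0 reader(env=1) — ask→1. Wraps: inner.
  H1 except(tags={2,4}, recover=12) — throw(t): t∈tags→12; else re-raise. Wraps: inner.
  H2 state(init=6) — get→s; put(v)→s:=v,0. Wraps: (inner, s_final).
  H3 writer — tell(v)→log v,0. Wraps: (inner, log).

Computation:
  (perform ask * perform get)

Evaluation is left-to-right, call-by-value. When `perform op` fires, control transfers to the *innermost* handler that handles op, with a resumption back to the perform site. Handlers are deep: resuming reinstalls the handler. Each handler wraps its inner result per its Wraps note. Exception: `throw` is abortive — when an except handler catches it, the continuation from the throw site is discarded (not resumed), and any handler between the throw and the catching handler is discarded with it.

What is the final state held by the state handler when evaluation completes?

Step-by-step:
ask @ H0 ⇒ 1
get @ H2 ⇒ 6
H0 returns 6
H1 returns 6
H2 returns (6, 6)
H3 returns ((6, 6), ())
= ((6, 6), ())

Answer: 6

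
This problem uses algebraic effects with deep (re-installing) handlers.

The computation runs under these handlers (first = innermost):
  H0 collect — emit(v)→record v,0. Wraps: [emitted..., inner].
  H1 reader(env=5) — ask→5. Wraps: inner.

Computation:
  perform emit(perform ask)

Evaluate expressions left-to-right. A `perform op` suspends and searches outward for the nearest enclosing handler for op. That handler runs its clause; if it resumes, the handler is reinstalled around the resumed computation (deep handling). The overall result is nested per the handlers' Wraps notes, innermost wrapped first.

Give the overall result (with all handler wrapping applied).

Step-by-step:
ask @ H1 ⇒ 5
emit(5) @ H0 ⇒ out+=5
H0 returns [5, 0]
H1 returns [5, 0]
= [5, 0]

Answer: [5, 0]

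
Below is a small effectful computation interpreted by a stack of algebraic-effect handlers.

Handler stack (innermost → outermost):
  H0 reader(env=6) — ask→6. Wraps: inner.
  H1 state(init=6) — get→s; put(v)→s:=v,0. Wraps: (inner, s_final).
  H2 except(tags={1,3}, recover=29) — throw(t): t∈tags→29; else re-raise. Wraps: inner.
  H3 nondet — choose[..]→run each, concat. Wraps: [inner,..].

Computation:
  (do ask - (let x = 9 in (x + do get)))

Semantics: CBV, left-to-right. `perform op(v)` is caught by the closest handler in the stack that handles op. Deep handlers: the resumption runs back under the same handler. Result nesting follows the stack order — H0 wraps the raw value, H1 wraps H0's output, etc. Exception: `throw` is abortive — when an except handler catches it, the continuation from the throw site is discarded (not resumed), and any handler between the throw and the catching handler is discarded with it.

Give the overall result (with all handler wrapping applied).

Answer: [(-9, 6)]

Evaluation trace:
ask @ H0 ⇒ 6
get @ H1 ⇒ 6
H0 returns -9
H1 returns (-9, 6)
H2 returns (-9, 6)
H3 returns [(-9, 6)]
= [(-9, 6)]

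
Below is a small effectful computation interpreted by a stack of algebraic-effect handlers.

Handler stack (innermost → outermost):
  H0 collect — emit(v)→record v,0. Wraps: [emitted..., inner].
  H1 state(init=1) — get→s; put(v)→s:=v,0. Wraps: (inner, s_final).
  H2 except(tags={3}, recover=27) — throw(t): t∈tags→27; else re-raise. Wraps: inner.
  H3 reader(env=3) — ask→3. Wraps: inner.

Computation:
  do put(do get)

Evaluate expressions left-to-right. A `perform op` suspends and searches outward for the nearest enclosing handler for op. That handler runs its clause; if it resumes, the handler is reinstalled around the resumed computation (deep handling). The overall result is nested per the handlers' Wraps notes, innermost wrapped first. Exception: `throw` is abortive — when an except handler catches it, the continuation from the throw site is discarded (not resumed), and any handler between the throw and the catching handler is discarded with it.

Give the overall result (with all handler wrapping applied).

Evaluation trace:
get @ H1 ⇒ 1
put(1) @ H1 ⇒ s:=1
H0 returns [0]
H1 returns ([0], 1)
H2 returns ([0], 1)
H3 returns ([0], 1)
= ([0], 1)

Answer: ([0], 1)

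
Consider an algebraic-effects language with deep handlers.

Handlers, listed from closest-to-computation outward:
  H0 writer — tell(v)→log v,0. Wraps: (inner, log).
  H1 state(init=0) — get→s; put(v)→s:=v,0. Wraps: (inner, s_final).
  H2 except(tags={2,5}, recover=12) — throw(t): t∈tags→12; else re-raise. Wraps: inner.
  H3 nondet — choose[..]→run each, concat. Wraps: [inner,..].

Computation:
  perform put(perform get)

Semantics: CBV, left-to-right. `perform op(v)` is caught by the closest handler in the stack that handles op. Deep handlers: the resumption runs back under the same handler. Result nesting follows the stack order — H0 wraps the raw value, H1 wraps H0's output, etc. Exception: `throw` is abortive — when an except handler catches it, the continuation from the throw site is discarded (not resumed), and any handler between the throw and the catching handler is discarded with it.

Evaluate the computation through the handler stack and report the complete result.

Answer: [((0, ()), 0)]

Working:
get @ H1 ⇒ 0
put(0) @ H1 ⇒ s:=0
H0 returns (0, ())
H1 returns ((0, ()), 0)
H2 returns ((0, ()), 0)
H3 returns [((0, ()), 0)]
= [((0, ()), 0)]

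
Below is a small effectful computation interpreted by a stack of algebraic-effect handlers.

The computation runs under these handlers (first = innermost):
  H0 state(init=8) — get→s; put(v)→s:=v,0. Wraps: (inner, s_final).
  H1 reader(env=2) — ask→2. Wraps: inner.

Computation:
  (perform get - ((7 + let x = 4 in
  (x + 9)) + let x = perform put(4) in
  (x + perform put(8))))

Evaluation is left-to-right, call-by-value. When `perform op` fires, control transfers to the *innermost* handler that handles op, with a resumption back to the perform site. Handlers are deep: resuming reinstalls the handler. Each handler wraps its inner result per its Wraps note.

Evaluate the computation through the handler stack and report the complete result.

Working:
get @ H0 ⇒ 8
put(4) @ H0 ⇒ s:=4
put(8) @ H0 ⇒ s:=8
H0 returns (-12, 8)
H1 returns (-12, 8)
= (-12, 8)

Answer: (-12, 8)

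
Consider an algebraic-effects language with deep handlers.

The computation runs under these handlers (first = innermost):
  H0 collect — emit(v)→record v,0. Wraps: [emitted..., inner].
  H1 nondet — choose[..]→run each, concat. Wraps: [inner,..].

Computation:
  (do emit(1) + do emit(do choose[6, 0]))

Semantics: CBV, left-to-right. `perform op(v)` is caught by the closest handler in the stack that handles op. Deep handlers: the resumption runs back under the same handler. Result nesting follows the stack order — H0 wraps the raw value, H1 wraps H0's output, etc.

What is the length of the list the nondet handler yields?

Step-by-step:
emit(1) @ H0 ⇒ out+=1
choose[6, 0] @ H1
  branch[0] choose=6:
    emit(6) @ H0 ⇒ out+=6
    H0 returns [1, 6, 0]
    H1 returns [[1, 6, 0]]
  branch[1] choose=0:
    emit(0) @ H0 ⇒ out+=0
    H0 returns [1, 0, 0]
    H1 returns [[1, 0, 0]]
= [[1, 6, 0], [1, 0, 0]]

Answer: 2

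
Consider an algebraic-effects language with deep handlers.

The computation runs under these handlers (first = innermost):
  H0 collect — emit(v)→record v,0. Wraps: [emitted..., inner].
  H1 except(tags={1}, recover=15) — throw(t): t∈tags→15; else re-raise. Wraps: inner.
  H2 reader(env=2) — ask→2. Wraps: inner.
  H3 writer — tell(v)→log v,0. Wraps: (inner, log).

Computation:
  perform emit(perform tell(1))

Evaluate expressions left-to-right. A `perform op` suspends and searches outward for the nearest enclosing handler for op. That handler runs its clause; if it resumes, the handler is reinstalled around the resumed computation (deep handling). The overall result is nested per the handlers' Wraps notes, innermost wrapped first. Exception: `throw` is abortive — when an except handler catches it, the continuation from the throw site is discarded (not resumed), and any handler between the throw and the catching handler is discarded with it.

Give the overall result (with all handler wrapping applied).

Answer: ([0, 0], (1))

Step-by-step:
tell(1) @ H3 ⇒ log+=1
emit(0) @ H0 ⇒ out+=0
H0 returns [0, 0]
H1 returns [0, 0]
H2 returns [0, 0]
H3 returns ([0, 0], (1))
= ([0, 0], (1))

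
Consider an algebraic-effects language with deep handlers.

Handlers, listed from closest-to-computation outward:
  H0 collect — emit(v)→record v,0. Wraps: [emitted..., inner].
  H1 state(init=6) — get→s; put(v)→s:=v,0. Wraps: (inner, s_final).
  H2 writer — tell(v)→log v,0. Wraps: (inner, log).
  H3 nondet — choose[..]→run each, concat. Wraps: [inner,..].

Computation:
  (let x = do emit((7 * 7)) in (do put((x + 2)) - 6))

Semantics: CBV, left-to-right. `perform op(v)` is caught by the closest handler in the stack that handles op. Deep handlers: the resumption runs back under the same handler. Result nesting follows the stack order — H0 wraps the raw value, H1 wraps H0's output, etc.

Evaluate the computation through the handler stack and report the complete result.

Evaluation trace:
emit(49) @ H0 ⇒ out+=49
put(2) @ H1 ⇒ s:=2
H0 returns [49, -6]
H1 returns ([49, -6], 2)
H2 returns (([49, -6], 2), ())
H3 returns [(([49, -6], 2), ())]
= [(([49, -6], 2), ())]

Answer: [(([49, -6], 2), ())]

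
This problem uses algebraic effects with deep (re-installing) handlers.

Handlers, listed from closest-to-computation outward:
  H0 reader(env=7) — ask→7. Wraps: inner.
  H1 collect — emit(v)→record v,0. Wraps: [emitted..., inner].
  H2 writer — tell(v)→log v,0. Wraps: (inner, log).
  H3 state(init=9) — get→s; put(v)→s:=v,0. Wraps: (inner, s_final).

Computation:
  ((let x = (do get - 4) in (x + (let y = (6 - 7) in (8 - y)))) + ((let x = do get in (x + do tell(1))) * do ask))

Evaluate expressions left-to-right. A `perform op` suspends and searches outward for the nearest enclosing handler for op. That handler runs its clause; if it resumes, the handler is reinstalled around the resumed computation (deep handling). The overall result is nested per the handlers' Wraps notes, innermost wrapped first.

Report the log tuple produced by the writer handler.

Answer: (1)

Step-by-step:
get @ H3 ⇒ 9
get @ H3 ⇒ 9
tell(1) @ H2 ⇒ log+=1
ask @ H0 ⇒ 7
H0 returns 77
H1 returns [77]
H2 returns ([77], (1))
H3 returns (([77], (1)), 9)
= (([77], (1)), 9)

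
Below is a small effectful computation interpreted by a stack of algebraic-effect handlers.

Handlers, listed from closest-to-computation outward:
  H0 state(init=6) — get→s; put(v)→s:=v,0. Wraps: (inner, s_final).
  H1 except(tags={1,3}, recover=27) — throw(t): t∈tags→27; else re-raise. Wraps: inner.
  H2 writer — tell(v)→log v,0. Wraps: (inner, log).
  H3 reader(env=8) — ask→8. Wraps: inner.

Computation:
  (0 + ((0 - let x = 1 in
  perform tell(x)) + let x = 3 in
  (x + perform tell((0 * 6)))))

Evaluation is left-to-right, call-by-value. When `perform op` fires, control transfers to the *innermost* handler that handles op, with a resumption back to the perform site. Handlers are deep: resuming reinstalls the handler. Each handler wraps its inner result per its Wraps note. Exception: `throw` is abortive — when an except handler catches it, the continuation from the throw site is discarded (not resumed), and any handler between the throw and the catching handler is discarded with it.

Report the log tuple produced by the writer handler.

Answer: (1, 0)

Step-by-step:
tell(1) @ H2 ⇒ log+=1
tell(0) @ H2 ⇒ log+=0
H0 returns (3, 6)
H1 returns (3, 6)
H2 returns ((3, 6), (1, 0))
H3 returns ((3, 6), (1, 0))
= ((3, 6), (1, 0))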